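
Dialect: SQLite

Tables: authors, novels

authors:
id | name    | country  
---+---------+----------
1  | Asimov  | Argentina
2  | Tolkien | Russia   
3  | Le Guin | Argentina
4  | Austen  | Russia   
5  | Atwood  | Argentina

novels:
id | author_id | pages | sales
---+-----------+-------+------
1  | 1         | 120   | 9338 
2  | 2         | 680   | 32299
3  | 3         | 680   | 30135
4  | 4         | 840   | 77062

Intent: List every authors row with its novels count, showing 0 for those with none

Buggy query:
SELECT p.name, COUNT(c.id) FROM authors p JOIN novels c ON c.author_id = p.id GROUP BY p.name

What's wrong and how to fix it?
Bug: An inner join excludes parents with zero children

Fix: Switch to LEFT JOIN to retain unmatched parent rows

Corrected query:
SELECT p.name, COUNT(c.id) FROM authors p LEFT JOIN novels c ON c.author_id = p.id GROUP BY p.name

Result:
name    | COUNT(c.id)
--------+------------
Asimov  | 1          
Atwood  | 0          
Austen  | 1          
Le Guin | 1          
Tolkien | 1          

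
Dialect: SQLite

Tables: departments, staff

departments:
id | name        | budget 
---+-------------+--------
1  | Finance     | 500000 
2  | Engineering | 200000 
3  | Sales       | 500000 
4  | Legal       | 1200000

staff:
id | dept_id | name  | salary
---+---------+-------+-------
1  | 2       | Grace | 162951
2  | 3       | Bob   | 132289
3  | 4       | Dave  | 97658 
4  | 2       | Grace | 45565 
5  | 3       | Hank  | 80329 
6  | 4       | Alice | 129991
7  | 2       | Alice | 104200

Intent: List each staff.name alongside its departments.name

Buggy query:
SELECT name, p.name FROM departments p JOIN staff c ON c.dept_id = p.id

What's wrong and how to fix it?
Bug: 'name' exists in both joined tables, so the database can't tell which one is meant

Fix: Prefix ambiguous columns with the table alias

Corrected query:
SELECT c.name, p.name FROM departments p JOIN staff c ON c.dept_id = p.id

Result:
name  | name       
------+------------
Grace | Engineering
Bob   | Sales      
Dave  | Legal      
Grace | Engineering
Hank  | Sales      
Alice | Legal      
Alice | Engineering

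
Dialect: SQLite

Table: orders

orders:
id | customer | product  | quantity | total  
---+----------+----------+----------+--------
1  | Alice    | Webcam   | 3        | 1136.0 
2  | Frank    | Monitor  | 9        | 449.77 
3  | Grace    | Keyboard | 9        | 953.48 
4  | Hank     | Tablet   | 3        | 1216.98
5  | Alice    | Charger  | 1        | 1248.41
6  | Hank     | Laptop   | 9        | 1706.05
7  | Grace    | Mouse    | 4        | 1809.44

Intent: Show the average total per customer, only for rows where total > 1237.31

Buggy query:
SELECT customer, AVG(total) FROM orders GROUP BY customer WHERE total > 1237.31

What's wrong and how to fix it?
Bug: Row-level WHERE must come before GROUP BY in the clause order

Fix: Place WHERE between FROM and GROUP BY

Corrected query:
SELECT customer, AVG(total) FROM orders WHERE total > 1237.31 GROUP BY customer

Result:
customer | AVG(total)
---------+-----------
Alice    | 1248.41   
Grace    | 1809.44   
Hank     | 1706.05   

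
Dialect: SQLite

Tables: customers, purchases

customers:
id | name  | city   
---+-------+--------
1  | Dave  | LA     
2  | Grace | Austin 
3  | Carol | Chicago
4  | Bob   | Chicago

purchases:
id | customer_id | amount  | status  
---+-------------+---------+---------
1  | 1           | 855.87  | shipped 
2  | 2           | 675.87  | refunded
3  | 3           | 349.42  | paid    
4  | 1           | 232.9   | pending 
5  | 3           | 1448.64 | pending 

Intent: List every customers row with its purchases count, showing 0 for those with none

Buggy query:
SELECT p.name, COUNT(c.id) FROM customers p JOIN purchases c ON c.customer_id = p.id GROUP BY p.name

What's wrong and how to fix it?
Bug: An inner join excludes parents with zero children

Fix: Switch to LEFT JOIN to retain unmatched parent rows

Corrected query:
SELECT p.name, COUNT(c.id) FROM customers p LEFT JOIN purchases c ON c.customer_id = p.id GROUP BY p.name

Result:
name  | COUNT(c.id)
------+------------
Bob   | 0          
Carol | 2          
Dave  | 2          
Grace | 1          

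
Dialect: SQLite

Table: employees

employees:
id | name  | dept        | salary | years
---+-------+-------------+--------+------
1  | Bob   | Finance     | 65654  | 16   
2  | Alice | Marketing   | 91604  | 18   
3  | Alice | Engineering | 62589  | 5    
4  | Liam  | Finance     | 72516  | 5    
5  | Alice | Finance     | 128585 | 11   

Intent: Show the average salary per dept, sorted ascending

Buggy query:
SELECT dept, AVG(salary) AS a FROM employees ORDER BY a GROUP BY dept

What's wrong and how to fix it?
Bug: GROUP BY must precede ORDER BY

Fix: Move ORDER BY to the end, after GROUP BY

Corrected query:
SELECT dept, AVG(salary) AS a FROM employees GROUP BY dept ORDER BY a

Result:
dept        | a           
------------+-------------
Engineering | 62589       
Finance     | 88918.333333
Marketing   | 91604       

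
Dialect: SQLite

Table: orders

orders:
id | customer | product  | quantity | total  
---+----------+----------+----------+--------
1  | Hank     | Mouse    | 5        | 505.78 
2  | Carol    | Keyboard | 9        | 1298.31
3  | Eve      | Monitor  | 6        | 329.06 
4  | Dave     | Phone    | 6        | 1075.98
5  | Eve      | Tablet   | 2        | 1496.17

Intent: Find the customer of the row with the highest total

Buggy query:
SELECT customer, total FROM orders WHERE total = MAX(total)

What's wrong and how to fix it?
Bug: WHERE is evaluated per row; an aggregate over the whole table isn't defined there

Fix: Use a subquery: WHERE total = (SELECT MAX(total) FROM orders)

Corrected query:
SELECT customer, total FROM orders WHERE total = (SELECT MAX(total) FROM orders)

Result:
customer | total  
---------+--------
Eve      | 1496.17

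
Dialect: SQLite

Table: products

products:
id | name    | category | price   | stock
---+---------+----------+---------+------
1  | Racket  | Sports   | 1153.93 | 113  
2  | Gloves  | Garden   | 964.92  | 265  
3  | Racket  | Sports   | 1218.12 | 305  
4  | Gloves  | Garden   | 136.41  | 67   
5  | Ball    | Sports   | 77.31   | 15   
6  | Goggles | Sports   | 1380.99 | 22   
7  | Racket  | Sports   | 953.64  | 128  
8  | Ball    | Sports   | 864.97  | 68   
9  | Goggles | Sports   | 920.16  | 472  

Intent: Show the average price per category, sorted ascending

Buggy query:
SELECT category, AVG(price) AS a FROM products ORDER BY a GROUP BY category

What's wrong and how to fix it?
Bug: ORDER BY appears before GROUP BY; SQL clause order requires GROUP BY first

Fix: Reorder: SELECT … FROM … GROUP BY … ORDER BY …

Corrected query:
SELECT category, AVG(price) AS a FROM products GROUP BY category ORDER BY a

Result:
category | a         
---------+-----------
Garden   | 550.665   
Sports   | 938.445714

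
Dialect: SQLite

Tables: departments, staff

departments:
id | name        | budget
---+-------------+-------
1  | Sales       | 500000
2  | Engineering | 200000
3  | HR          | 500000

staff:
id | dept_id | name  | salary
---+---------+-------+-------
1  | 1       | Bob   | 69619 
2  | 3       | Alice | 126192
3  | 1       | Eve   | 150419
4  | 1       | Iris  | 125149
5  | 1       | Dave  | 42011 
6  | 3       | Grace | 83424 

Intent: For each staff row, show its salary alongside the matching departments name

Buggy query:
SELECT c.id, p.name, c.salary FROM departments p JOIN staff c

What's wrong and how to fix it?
Bug: Missing join condition: each staff row is matched to all departments rows instead of just its own

Fix: Add ON c.dept_id = p.id to the JOIN

Corrected query:
SELECT c.id, p.name, c.salary FROM departments p JOIN staff c ON c.dept_id = p.id

Result:
id | name  | salary
---+-------+-------
1  | Sales | 69619 
2  | HR    | 126192
3  | Sales | 150419
4  | Sales | 125149
5  | Sales | 42011 
6  | HR    | 83424 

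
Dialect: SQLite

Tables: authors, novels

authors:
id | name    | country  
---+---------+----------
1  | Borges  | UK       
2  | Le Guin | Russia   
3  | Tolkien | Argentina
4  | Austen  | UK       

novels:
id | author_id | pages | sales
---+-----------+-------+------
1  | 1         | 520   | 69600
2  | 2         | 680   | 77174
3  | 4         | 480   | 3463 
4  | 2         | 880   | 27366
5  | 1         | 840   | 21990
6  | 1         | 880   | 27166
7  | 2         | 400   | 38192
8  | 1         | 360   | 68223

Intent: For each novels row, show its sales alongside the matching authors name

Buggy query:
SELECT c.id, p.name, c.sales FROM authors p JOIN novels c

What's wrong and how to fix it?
Bug: Missing join condition: each novels row is matched to all authors rows instead of just its own

Fix: Specify the join condition linking the foreign key to the parent id

Corrected query:
SELECT c.id, p.name, c.sales FROM authors p JOIN novels c ON c.author_id = p.id

Result:
id | name    | sales
---+---------+------
1  | Borges  | 69600
2  | Le Guin | 77174
3  | Austen  | 3463 
4  | Le Guin | 27366
5  | Borges  | 21990
6  | Borges  | 27166
7  | Le Guin | 38192
8  | Borges  | 68223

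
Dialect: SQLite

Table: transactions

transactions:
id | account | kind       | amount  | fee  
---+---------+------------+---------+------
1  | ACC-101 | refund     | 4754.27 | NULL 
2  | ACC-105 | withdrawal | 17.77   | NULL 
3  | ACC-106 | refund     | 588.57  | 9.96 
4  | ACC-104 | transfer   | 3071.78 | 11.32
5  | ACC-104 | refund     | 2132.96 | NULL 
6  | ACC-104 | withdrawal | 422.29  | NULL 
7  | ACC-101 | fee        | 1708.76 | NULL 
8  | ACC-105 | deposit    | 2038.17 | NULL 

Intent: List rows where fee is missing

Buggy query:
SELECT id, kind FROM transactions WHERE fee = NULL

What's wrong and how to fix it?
Bug: Comparing to NULL with '=' never matches; NULL = NULL is unknown, not true

Fix: Use IS NULL to test for NULL

Corrected query:
SELECT id, kind FROM transactions WHERE fee IS NULL

Result:
id | kind      
---+-----------
1  | refund    
2  | withdrawal
5  | refund    
6  | withdrawal
7  | fee       
8  | deposit   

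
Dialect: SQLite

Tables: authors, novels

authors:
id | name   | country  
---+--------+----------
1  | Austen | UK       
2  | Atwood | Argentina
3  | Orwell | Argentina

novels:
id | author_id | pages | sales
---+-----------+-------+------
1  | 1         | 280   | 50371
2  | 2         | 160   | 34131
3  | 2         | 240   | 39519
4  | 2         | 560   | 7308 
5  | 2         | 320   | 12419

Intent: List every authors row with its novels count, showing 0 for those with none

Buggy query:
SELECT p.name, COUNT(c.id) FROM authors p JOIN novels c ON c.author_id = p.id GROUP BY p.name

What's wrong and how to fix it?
Bug: INNER JOIN drops authors rows that have no matching novels rows

Fix: Use LEFT JOIN so parents without children still appear (COUNT(c.id) gives 0)

Corrected query:
SELECT p.name, COUNT(c.id) FROM authors p LEFT JOIN novels c ON c.author_id = p.id GROUP BY p.name

Result:
name   | COUNT(c.id)
-------+------------
Atwood | 4          
Austen | 1          
Orwell | 0          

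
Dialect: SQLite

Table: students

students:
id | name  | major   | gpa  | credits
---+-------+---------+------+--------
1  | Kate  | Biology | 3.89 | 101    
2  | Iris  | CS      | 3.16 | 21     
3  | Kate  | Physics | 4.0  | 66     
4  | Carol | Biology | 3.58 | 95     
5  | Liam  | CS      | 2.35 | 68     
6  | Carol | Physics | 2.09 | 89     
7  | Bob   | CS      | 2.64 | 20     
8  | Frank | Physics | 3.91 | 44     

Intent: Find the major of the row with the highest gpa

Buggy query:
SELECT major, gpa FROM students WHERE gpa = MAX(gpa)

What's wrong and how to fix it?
Bug: WHERE is evaluated per row; an aggregate over the whole table isn't defined there

Fix: Use a subquery: WHERE gpa = (SELECT MAX(gpa) FROM students)

Corrected query:
SELECT major, gpa FROM students WHERE gpa = (SELECT MAX(gpa) FROM students)

Result:
major   | gpa
--------+----
Physics | 4  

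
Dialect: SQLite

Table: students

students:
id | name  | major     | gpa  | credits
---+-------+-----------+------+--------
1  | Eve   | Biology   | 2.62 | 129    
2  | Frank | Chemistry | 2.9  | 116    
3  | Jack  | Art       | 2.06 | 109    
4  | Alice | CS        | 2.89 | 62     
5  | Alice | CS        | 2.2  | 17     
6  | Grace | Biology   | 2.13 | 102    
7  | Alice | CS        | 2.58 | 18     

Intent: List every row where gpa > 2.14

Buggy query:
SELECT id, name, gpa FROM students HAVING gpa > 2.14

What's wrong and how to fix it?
Bug: This is a non-aggregate query (no GROUP BY, no aggregates), so in SQLite the HAVING clause is invalid here; a row-level condition belongs in WHERE

Fix: Use WHERE for row-level filtering

Corrected query:
SELECT id, name, gpa FROM students WHERE gpa > 2.14

Result:
id | name  | gpa 
---+-------+-----
1  | Eve   | 2.62
2  | Frank | 2.9 
4  | Alice | 2.89
5  | Alice | 2.2 
7  | Alice | 2.58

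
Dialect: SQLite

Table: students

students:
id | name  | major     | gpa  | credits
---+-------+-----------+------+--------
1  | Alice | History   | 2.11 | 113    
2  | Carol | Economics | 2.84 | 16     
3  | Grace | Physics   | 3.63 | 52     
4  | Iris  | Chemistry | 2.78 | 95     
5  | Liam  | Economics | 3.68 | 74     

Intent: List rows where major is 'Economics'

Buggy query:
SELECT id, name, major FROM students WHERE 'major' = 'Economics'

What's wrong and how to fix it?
Bug: 'major' in single quotes is a string literal, not the column; the comparison is literal-vs-literal and never true

Fix: Reference the column as major without single quotes

Corrected query:
SELECT id, name, major FROM students WHERE major = 'Economics'

Result:
id | name  | major    
---+-------+----------
2  | Carol | Economics
5  | Liam  | Economics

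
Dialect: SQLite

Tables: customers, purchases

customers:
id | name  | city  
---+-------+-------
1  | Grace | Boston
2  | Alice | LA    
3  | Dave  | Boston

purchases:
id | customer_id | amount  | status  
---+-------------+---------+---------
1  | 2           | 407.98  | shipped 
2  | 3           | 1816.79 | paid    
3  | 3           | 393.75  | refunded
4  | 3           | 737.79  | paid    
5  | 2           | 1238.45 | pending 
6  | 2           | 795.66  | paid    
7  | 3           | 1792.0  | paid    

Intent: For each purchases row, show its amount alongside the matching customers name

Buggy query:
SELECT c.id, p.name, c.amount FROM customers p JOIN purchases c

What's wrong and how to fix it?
Bug: Missing join condition: each purchases row is matched to all customers rows instead of just its own

Fix: Specify the join condition linking the foreign key to the parent id

Corrected query:
SELECT c.id, p.name, c.amount FROM customers p JOIN purchases c ON c.customer_id = p.id

Result:
id | name  | amount 
---+-------+--------
1  | Alice | 407.98 
2  | Dave  | 1816.79
3  | Dave  | 393.75 
4  | Dave  | 737.79 
5  | Alice | 1238.45
6  | Alice | 795.66 
7  | Dave  | 1792   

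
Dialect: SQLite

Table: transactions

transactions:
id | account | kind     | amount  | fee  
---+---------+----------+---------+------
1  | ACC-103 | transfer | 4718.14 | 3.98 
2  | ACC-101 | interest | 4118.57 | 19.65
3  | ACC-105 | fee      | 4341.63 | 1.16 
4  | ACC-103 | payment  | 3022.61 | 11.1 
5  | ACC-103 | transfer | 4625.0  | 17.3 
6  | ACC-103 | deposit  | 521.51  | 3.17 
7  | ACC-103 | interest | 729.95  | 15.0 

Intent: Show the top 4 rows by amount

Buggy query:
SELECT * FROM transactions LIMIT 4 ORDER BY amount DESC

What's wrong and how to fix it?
Bug: LIMIT must come after ORDER BY

Fix: Sort with ORDER BY, then apply LIMIT

Corrected query:
SELECT * FROM transactions ORDER BY amount DESC LIMIT 4

Result:
id | account | kind     | amount  | fee  
---+---------+----------+---------+------
1  | ACC-103 | transfer | 4718.14 | 3.98 
5  | ACC-103 | transfer | 4625    | 17.3 
3  | ACC-105 | fee      | 4341.63 | 1.16 
2  | ACC-101 | interest | 4118.57 | 19.65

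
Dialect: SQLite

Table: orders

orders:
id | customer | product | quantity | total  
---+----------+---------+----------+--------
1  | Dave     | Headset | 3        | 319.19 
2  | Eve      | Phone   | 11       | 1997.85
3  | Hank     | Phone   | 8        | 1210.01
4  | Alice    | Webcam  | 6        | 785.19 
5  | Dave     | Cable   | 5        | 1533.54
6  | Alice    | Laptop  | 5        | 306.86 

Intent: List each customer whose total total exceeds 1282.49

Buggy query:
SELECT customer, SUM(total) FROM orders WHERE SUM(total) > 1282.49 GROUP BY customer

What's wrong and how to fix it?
Bug: Aggregate functions cannot appear in a WHERE clause

Fix: Use HAVING (which filters groups after aggregation) instead of WHERE

Corrected query:
SELECT customer, SUM(total) FROM orders GROUP BY customer HAVING SUM(total) > 1282.49

Result:
customer | SUM(total)
---------+-----------
Dave     | 1852.73   
Eve      | 1997.85   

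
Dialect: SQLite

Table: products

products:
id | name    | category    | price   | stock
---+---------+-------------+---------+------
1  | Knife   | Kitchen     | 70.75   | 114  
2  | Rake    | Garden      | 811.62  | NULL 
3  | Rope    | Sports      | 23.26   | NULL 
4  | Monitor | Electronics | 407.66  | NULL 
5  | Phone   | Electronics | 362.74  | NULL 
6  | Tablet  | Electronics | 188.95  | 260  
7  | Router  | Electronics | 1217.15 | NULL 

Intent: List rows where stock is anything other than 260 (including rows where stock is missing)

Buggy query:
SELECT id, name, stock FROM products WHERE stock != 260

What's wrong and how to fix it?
Bug: 'stock != 260' is unknown when stock is NULL, so NULL rows are silently excluded

Fix: Add an explicit OR stock IS NULL to include the missing-value rows

Corrected query:
SELECT id, name, stock FROM products WHERE stock != 260 OR stock IS NULL

Result:
id | name    | stock
---+---------+------
1  | Knife   | 114  
2  | Rake    | NULL 
3  | Rope    | NULL 
4  | Monitor | NULL 
5  | Phone   | NULL 
7  | Router  | NULL 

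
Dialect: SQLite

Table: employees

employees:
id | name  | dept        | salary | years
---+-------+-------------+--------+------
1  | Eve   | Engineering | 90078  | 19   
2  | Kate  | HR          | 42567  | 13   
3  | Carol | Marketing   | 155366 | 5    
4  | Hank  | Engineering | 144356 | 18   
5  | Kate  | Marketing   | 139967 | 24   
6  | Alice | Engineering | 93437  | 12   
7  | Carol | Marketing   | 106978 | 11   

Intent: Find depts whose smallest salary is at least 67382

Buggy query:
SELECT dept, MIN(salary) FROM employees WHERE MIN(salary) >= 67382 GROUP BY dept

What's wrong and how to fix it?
Bug: Aggregates like MIN are computed per group after WHERE runs

Fix: Replace WHERE with HAVING after the GROUP BY

Corrected query:
SELECT dept, MIN(salary) FROM employees GROUP BY dept HAVING MIN(salary) >= 67382

Result:
dept        | MIN(salary)
------------+------------
Engineering | 90078      
Marketing   | 106978     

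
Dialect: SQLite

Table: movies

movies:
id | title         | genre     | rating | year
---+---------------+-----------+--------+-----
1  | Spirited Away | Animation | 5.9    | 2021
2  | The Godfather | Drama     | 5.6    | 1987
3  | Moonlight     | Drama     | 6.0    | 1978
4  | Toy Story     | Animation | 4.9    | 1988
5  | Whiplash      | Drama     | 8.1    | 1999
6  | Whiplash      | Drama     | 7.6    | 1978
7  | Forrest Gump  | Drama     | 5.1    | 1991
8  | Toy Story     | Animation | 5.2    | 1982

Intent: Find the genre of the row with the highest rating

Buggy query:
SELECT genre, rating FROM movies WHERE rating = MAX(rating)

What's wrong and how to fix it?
Bug: MAX(rating) is an aggregate and cannot be used directly in WHERE

Fix: Use a subquery: WHERE rating = (SELECT MAX(rating) FROM movies)

Corrected query:
SELECT genre, rating FROM movies WHERE rating = (SELECT MAX(rating) FROM movies)

Result:
genre | rating
------+-------
Drama | 8.1   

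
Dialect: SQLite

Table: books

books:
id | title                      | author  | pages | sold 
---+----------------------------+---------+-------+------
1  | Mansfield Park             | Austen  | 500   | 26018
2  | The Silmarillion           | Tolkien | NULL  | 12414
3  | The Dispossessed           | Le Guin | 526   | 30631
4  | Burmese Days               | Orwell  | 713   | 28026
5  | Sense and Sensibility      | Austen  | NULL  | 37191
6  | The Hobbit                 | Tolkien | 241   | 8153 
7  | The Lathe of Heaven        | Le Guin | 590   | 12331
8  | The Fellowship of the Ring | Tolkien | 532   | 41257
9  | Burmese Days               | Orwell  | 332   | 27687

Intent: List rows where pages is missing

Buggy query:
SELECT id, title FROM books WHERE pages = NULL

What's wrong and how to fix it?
Bug: '= NULL' is always unknown in SQL three-valued logic, so no rows match

Fix: Replace '= NULL' with 'IS NULL'

Corrected query:
SELECT id, title FROM books WHERE pages IS NULL

Result:
id | title                
---+----------------------
2  | The Silmarillion     
5  | Sense and Sensibility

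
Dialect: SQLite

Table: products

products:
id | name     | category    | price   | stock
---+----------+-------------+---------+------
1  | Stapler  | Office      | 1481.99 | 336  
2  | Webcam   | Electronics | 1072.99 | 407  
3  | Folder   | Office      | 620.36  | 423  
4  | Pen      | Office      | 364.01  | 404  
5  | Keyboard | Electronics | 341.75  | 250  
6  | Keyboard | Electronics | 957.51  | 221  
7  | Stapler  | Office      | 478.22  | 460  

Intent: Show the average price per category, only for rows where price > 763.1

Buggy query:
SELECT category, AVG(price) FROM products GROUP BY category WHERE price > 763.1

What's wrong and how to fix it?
Bug: WHERE cannot follow GROUP BY

Fix: Move the WHERE clause before GROUP BY

Corrected query:
SELECT category, AVG(price) FROM products WHERE price > 763.1 GROUP BY category

Result:
category    | AVG(price)
------------+-----------
Electronics | 1015.25   
Office      | 1481.99   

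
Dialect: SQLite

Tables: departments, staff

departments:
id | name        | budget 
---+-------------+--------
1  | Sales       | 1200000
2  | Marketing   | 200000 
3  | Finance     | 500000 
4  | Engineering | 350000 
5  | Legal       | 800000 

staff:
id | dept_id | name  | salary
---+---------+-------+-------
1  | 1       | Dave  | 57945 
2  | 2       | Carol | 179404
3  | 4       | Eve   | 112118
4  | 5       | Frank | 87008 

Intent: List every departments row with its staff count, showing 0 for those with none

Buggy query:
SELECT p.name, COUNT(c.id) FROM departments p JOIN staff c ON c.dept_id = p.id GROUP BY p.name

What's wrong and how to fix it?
Bug: INNER JOIN drops departments rows that have no matching staff rows

Fix: Use LEFT JOIN so parents without children still appear (COUNT(c.id) gives 0)

Corrected query:
SELECT p.name, COUNT(c.id) FROM departments p LEFT JOIN staff c ON c.dept_id = p.id GROUP BY p.name

Result:
name        | COUNT(c.id)
------------+------------
Engineering | 1          
Finance     | 0          
Legal       | 1          
Marketing   | 1          
Sales       | 1          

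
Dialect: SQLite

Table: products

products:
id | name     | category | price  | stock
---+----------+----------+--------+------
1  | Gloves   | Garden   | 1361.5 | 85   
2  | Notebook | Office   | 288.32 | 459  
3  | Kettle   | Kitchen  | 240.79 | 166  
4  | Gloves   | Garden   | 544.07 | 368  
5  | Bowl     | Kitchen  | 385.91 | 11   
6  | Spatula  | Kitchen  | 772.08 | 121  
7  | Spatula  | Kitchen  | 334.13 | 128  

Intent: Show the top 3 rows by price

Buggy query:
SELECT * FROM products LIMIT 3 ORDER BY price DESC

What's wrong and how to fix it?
Bug: ORDER BY cannot follow LIMIT; LIMIT is the final clause

Fix: Swap the clauses: ORDER BY first, then LIMIT

Corrected query:
SELECT * FROM products ORDER BY price DESC LIMIT 3

Result:
id | name    | category | price  | stock
---+---------+----------+--------+------
1  | Gloves  | Garden   | 1361.5 | 85   
6  | Spatula | Kitchen  | 772.08 | 121  
4  | Gloves  | Garden   | 544.07 | 368  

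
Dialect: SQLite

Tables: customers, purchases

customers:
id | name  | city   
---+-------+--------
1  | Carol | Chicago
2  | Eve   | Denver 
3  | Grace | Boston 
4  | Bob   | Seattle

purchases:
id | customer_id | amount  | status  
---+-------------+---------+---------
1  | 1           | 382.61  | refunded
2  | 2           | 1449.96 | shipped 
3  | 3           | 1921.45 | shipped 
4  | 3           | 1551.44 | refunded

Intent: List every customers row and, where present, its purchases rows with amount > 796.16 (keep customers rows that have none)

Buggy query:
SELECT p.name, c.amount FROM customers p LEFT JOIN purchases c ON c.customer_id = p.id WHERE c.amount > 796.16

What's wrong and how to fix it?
Bug: Filtering c.amount in WHERE discards the NULL rows produced by LEFT JOIN, turning it into an inner join

Fix: Move the right-table condition into the ON clause so unmatched parents are kept

Corrected query:
SELECT p.name, c.amount FROM customers p LEFT JOIN purchases c ON c.customer_id = p.id AND c.amount > 796.16

Result:
name  | amount 
------+--------
Carol | NULL   
Eve   | 1449.96
Grace | 1551.44
Grace | 1921.45
Bob   | NULL   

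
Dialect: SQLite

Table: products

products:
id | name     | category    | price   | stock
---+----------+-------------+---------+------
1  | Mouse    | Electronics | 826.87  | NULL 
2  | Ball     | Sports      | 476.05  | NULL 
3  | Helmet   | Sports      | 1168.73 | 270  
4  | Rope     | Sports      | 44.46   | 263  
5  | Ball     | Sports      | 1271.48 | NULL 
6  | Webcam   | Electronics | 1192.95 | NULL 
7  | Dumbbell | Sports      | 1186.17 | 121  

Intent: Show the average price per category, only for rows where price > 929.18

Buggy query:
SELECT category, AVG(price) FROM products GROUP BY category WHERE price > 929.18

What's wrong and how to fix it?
Bug: Row-level WHERE must come before GROUP BY in the clause order

Fix: Place WHERE between FROM and GROUP BY

Corrected query:
SELECT category, AVG(price) FROM products WHERE price > 929.18 GROUP BY category

Result:
category    | AVG(price) 
------------+------------
Electronics | 1192.95    
Sports      | 1208.793333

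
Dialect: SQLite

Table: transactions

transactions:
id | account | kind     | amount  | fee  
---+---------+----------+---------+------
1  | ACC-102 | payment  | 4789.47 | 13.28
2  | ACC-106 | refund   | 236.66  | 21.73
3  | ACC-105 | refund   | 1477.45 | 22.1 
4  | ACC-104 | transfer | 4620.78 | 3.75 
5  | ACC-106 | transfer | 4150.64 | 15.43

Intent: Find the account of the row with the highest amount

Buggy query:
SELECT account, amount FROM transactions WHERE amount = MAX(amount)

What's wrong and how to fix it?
Bug: MAX(amount) is an aggregate and cannot be used directly in WHERE

Fix: Use a subquery: WHERE amount = (SELECT MAX(amount) FROM transactions)

Corrected query:
SELECT account, amount FROM transactions WHERE amount = (SELECT MAX(amount) FROM transactions)

Result:
account | amount 
--------+--------
ACC-102 | 4789.47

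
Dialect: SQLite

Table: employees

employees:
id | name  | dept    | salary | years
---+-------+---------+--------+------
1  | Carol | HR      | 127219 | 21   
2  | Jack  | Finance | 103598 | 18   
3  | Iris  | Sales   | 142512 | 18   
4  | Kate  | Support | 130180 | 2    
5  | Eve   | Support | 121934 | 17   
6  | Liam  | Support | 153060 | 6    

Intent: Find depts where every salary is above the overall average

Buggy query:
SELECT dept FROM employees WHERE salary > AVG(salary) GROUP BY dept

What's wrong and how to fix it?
Bug: WHERE evaluates per row before aggregation, so AVG() is unavailable

Fix: Compute the overall average in a scalar subquery and compare each group's MIN against it in HAVING

Corrected query:
SELECT dept FROM employees GROUP BY dept HAVING MIN(salary) > (SELECT AVG(salary) FROM employees)

Result:
dept 
-----
Sales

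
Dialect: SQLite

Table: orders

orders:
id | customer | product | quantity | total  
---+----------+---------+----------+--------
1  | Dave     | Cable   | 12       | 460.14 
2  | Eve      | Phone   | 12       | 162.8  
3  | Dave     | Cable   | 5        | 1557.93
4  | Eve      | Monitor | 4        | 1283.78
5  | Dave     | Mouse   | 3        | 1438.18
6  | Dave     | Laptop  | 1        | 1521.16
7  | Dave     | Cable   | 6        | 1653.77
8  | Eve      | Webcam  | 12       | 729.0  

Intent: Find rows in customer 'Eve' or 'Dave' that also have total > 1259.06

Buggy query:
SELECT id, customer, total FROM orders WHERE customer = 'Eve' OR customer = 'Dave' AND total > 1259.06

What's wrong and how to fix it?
Bug: AND binds tighter than OR, so this parses as customer = 'Eve' OR (customer = 'Dave' AND total > 1259.06)

Fix: Group the OR with parentheses (or use IN), then AND the threshold

Corrected query:
SELECT id, customer, total FROM orders WHERE (customer = 'Eve' OR customer = 'Dave') AND total > 1259.06

Result:
id | customer | total  
---+----------+--------
3  | Dave     | 1557.93
4  | Eve      | 1283.78
5  | Dave     | 1438.18
6  | Dave     | 1521.16
7  | Dave     | 1653.77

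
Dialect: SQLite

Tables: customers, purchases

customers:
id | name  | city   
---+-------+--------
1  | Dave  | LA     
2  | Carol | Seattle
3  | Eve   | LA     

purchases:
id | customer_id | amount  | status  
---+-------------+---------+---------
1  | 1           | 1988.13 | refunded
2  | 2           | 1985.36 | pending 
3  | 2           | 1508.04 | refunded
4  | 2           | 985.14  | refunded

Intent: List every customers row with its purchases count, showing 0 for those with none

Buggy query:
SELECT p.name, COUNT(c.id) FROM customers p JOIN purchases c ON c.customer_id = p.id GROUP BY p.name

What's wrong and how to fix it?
Bug: An inner join excludes parents with zero children

Fix: Switch to LEFT JOIN to retain unmatched parent rows

Corrected query:
SELECT p.name, COUNT(c.id) FROM customers p LEFT JOIN purchases c ON c.customer_id = p.id GROUP BY p.name

Result:
name  | COUNT(c.id)
------+------------
Carol | 3          
Dave  | 1          
Eve   | 0          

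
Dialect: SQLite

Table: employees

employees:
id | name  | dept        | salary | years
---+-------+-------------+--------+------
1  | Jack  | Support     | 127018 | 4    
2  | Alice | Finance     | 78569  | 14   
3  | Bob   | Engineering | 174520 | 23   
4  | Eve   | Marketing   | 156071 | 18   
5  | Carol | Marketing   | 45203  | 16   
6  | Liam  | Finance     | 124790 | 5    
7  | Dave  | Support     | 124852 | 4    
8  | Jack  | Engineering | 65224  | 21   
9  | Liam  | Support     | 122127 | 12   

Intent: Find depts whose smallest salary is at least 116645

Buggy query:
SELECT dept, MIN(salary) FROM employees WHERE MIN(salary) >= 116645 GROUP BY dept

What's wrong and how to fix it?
Bug: Aggregates like MIN are computed per group after WHERE runs

Fix: Use HAVING for the per-group MIN condition

Corrected query:
SELECT dept, MIN(salary) FROM employees GROUP BY dept HAVING MIN(salary) >= 116645

Result:
dept    | MIN(salary)
--------+------------
Support | 122127     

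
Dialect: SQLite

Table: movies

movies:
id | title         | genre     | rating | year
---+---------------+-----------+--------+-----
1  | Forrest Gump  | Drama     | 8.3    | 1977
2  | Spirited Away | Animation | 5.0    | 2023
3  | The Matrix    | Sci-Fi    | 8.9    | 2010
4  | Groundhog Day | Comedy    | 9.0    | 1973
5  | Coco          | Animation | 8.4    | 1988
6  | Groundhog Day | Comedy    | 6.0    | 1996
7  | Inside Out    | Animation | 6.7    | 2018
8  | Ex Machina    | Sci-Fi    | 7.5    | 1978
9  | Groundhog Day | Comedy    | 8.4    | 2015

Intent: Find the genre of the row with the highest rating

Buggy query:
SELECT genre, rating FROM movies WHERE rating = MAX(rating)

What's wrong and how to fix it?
Bug: WHERE is evaluated per row; an aggregate over the whole table isn't defined there

Fix: Use a subquery: WHERE rating = (SELECT MAX(rating) FROM movies)

Corrected query:
SELECT genre, rating FROM movies WHERE rating = (SELECT MAX(rating) FROM movies)

Result:
genre  | rating
-------+-------
Comedy | 9     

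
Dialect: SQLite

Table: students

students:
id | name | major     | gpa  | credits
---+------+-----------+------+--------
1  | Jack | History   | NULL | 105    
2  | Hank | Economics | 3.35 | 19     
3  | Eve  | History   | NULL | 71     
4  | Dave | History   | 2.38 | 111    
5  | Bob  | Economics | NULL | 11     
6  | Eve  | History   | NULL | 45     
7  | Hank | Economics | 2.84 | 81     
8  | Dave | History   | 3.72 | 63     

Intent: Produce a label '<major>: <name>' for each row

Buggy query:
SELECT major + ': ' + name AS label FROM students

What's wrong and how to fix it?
Bug: '+' is numeric addition; on text columns SQLite converts them to 0 instead of concatenating

Fix: Replace + with || to concatenate text

Corrected query:
SELECT major || ': ' || name AS label FROM students

Result:
label          
---------------
History: Jack  
Economics: Hank
History: Eve   
History: Dave  
Economics: Bob 
History: Eve   
Economics: Hank
History: Dave  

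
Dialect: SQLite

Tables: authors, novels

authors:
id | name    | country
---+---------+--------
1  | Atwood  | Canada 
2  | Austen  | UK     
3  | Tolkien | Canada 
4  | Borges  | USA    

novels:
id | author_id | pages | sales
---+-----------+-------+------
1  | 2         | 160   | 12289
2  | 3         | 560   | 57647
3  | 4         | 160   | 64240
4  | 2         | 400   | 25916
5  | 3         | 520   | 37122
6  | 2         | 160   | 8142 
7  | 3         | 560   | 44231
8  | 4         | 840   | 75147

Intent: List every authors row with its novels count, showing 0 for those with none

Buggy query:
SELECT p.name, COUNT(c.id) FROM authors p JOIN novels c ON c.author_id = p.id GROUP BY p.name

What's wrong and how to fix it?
Bug: An inner join excludes parents with zero children

Fix: Switch to LEFT JOIN to retain unmatched parent rows

Corrected query:
SELECT p.name, COUNT(c.id) FROM authors p LEFT JOIN novels c ON c.author_id = p.id GROUP BY p.name

Result:
name    | COUNT(c.id)
--------+------------
Atwood  | 0          
Austen  | 3          
Borges  | 2          
Tolkien | 3          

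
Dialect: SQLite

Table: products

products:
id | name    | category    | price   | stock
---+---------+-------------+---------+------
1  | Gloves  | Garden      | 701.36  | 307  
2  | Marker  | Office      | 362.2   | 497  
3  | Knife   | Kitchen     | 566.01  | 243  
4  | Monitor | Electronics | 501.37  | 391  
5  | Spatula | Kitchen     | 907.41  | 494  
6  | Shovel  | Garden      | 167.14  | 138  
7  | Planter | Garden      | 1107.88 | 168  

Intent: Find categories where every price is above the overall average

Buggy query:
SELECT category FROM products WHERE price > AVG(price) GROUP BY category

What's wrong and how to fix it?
Bug: AVG() is an aggregate; it can't sit directly in WHERE

Fix: Compute the overall average in a scalar subquery and compare each group's MIN against it in HAVING

Corrected query:
SELECT category FROM products GROUP BY category HAVING MIN(price) > (SELECT AVG(price) FROM products)

Result:
(no rows)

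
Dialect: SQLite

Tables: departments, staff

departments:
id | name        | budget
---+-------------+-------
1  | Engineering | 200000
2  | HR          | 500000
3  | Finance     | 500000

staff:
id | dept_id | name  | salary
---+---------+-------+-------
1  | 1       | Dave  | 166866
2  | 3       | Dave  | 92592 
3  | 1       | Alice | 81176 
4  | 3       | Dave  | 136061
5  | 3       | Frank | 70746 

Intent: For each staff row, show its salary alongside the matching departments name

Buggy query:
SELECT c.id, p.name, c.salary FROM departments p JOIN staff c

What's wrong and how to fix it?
Bug: JOIN with no ON clause produces a cartesian product; every staff row pairs with every departments row

Fix: Add ON c.dept_id = p.id to the JOIN

Corrected query:
SELECT c.id, p.name, c.salary FROM departments p JOIN staff c ON c.dept_id = p.id

Result:
id | name        | salary
---+-------------+-------
1  | Engineering | 166866
2  | Finance     | 92592 
3  | Engineering | 81176 
4  | Finance     | 136061
5  | Finance     | 70746 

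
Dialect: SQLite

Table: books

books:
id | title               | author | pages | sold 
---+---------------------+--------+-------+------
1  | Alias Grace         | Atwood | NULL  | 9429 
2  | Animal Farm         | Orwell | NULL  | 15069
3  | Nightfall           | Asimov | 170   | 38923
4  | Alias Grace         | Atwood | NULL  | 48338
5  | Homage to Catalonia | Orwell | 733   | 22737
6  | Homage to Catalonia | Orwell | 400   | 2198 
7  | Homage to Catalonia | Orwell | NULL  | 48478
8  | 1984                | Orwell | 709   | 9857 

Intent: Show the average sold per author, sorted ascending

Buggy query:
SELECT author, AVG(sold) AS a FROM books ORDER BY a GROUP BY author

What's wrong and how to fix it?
Bug: ORDER BY appears before GROUP BY; SQL clause order requires GROUP BY first

Fix: Move ORDER BY to the end, after GROUP BY

Corrected query:
SELECT author, AVG(sold) AS a FROM books GROUP BY author ORDER BY a

Result:
author | a      
-------+--------
Orwell | 19667.8
Atwood | 28883.5
Asimov | 38923  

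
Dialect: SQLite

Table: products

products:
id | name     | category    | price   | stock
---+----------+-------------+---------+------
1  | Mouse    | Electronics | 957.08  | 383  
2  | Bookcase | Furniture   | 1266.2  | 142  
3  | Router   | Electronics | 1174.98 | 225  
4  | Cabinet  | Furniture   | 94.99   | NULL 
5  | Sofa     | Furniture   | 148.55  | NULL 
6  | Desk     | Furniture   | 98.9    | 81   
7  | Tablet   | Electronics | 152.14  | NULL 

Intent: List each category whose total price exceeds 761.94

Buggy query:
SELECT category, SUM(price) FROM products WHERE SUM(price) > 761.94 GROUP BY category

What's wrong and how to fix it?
Bug: WHERE runs before GROUP BY, so aggregates aren't available there

Fix: Use HAVING (which filters groups after aggregation) instead of WHERE

Corrected query:
SELECT category, SUM(price) FROM products GROUP BY category HAVING SUM(price) > 761.94

Result:
category    | SUM(price)
------------+-----------
Electronics | 2284.2    
Furniture   | 1608.64   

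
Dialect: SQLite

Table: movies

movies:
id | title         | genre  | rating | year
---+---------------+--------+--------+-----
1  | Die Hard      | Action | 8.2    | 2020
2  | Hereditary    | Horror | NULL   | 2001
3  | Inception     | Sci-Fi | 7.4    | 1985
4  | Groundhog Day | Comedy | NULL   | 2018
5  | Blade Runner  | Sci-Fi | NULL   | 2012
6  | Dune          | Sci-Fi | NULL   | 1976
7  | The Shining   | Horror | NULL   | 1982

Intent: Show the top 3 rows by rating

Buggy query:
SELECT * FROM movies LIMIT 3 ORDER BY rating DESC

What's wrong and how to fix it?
Bug: ORDER BY cannot follow LIMIT; LIMIT is the final clause

Fix: Sort with ORDER BY, then apply LIMIT

Corrected query:
SELECT * FROM movies ORDER BY rating DESC LIMIT 3

Result:
id | title      | genre  | rating | year
---+------------+--------+--------+-----
1  | Die Hard   | Action | 8.2    | 2020
3  | Inception  | Sci-Fi | 7.4    | 1985
2  | Hereditary | Horror | NULL   | 2001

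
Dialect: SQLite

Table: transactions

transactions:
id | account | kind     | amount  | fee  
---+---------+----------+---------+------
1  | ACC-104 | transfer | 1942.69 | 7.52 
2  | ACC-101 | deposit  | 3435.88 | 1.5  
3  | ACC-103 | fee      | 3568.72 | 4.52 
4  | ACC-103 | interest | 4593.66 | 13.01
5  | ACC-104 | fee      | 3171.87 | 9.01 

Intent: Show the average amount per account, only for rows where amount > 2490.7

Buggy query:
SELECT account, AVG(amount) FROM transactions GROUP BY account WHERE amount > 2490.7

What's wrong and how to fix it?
Bug: Row-level WHERE must come before GROUP BY in the clause order

Fix: Move the WHERE clause before GROUP BY

Corrected query:
SELECT account, AVG(amount) FROM transactions WHERE amount > 2490.7 GROUP BY account

Result:
account | AVG(amount)
--------+------------
ACC-101 | 3435.88    
ACC-103 | 4081.19    
ACC-104 | 3171.87    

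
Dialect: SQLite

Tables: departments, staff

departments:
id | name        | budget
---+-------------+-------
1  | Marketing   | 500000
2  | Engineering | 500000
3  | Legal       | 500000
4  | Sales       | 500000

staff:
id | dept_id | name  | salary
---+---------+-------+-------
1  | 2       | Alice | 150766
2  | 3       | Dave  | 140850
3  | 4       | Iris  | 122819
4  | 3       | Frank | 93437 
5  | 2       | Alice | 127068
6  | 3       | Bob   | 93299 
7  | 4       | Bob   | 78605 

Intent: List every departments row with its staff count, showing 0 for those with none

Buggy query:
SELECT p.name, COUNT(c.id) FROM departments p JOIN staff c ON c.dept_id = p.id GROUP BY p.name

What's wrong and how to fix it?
Bug: INNER JOIN drops departments rows that have no matching staff rows

Fix: Switch to LEFT JOIN to retain unmatched parent rows

Corrected query:
SELECT p.name, COUNT(c.id) FROM departments p LEFT JOIN staff c ON c.dept_id = p.id GROUP BY p.name

Result:
name        | COUNT(c.id)
------------+------------
Engineering | 2          
Legal       | 3          
Marketing   | 0          
Sales       | 2          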